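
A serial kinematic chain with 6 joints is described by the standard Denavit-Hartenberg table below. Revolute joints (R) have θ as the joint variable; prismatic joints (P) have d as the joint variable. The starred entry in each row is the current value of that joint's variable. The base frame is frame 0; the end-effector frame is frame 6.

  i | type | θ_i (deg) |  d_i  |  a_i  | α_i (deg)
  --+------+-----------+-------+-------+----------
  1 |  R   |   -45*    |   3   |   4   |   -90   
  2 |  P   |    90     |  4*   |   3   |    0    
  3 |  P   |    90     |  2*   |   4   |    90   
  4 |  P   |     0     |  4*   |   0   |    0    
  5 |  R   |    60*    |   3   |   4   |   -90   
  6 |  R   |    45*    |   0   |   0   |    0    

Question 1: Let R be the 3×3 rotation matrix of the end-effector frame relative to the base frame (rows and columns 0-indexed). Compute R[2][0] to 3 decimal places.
End-effector x-axis (col 0 of R) = (0.1830,0.6830,0.7071)
R[2][0] = 0.7071

0.707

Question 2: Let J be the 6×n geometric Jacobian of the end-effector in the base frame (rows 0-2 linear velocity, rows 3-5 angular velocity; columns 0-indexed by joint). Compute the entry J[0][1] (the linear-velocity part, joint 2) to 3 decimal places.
0.707

prismatic axis z_1 = (0.7071,0.7071,0.0000)
J_v[:, 1] = z_1; J_ω[:, 1] = (0,0,0)
entry J[0][1] = 0.7071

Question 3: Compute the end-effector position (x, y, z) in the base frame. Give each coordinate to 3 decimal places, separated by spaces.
after link 1: o_1 = (2.8284, -2.8284, 3.0000)
after link 2: o_2 = (5.6569, 0.0000, 0.0000)
after link 3: o_3 = (4.2426, 4.2426, -0.0000)
after link 4: o_4 = (4.2426, 4.2426, -4.0000)
after link 5: o_5 = (5.2779, 8.1063, -7.0000)
after link 6: o_6 = (5.2779, 8.1063, -7.0000)

5.278 8.106 -7.000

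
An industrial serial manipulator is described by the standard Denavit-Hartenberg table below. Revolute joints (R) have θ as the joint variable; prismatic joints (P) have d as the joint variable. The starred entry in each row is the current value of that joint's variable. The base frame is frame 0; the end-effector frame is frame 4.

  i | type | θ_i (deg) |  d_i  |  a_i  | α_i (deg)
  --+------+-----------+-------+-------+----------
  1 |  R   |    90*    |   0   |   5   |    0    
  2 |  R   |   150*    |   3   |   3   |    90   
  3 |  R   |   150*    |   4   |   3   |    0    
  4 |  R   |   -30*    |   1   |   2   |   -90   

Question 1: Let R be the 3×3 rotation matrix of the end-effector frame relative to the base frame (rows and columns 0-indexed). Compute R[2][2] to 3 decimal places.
End-effector z-axis (col 2 of R) = (0.4330,0.7500,-0.5000)
R[2][2] = -0.5000

-0.500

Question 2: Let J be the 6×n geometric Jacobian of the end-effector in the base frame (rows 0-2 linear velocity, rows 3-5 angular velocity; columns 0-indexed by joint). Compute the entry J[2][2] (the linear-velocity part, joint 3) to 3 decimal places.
-3.598

axis z_2 = (-0.8660,0.5000,0.0000); lever o_n−o_2 = (-2.5311,5.6160,3.2321)
cross product → J_v[:, 2] = (1.6160,2.7990,-3.5981)
J_ω[:, 2] = z_2
entry J[2][2] = -3.5981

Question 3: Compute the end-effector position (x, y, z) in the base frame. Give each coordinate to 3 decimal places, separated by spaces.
-4.031 8.018 6.232

after link 1: o_1 = (0.0000, 5.0000, 0.0000)
after link 2: o_2 = (-1.5000, 2.4019, 3.0000)
after link 3: o_3 = (-3.6651, 6.6519, 4.5000)
after link 4: o_4 = (-4.0311, 8.0179, 6.2321)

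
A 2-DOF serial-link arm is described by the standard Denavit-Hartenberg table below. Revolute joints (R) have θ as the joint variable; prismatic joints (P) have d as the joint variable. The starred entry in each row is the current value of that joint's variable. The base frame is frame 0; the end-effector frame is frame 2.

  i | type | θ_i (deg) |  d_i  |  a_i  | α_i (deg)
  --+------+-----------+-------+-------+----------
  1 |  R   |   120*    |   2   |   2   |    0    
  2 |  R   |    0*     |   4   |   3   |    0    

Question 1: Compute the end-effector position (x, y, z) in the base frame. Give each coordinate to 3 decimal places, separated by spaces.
after link 1: o_1 = (-1.0000, 1.7321, 2.0000)
after link 2: o_2 = (-2.5000, 4.3301, 6.0000)

-2.500 4.330 6.000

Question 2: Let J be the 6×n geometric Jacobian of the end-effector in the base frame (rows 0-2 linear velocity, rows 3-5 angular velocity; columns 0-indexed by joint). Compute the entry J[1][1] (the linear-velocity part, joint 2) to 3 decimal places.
-1.500

axis z_1 = (0.0000,0.0000,1.0000); lever o_n−o_1 = (-1.5000,2.5981,4.0000)
cross product → J_v[:, 1] = (-2.5981,-1.5000,0.0000)
J_ω[:, 1] = z_1
entry J[1][1] = -1.5000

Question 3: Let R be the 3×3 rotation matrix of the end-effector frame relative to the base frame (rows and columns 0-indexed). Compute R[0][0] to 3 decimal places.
-0.500

End-effector x-axis (col 0 of R) = (-0.5000,0.8660,0.0000)
R[0][0] = -0.5000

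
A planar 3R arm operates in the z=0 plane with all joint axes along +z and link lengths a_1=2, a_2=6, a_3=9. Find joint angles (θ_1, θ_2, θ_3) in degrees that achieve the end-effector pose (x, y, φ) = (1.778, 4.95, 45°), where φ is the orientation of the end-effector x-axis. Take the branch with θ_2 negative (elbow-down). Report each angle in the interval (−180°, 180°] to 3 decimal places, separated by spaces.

-45.007 -134.997 -134.996

wrist centre = target − a_3·(cos φ, sin φ) = (-4.5860, -1.4140)
cos θ_2 = (23.0303−2²−6²)/(2·2·6) = -0.7071; θ_2 = -134.9970° (elbow-down)
β = atan2(-1.4140,-4.5860) = -162.8642°; ψ = atan2(-4.2429,-2.2424) = -117.8571°
θ_1 = β − ψ = -45.0071°
θ_3 = φ − θ_1 − θ_2 = -134.9959° (wrapped to (-180°,180°])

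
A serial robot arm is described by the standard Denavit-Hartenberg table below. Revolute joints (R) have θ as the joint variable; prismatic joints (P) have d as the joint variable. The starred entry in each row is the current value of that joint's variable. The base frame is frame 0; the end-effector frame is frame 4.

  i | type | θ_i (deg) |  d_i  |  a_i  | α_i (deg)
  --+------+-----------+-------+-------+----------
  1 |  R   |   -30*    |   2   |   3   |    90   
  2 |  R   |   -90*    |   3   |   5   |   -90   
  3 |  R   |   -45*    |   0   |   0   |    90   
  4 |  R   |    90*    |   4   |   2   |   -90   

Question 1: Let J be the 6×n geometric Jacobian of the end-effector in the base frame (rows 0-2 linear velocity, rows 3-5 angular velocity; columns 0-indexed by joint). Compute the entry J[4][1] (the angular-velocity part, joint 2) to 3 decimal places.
-0.866

axis z_1 = (-0.5000,-0.8660,0.0000); lever o_n−o_1 = (-1.1822,-6.0476,-2.1716)
cross product → J_v[:, 1] = (1.8806,-1.0858,2.0000)
J_ω[:, 1] = z_1
entry J[4][1] = -0.8660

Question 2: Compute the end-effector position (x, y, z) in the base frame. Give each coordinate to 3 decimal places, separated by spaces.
1.416 -7.548 -0.172

after link 1: o_1 = (2.5981, -1.5000, 2.0000)
after link 2: o_2 = (1.0981, -4.0981, -3.0000)
after link 3: o_3 = (1.0981, -4.0981, -3.0000)
after link 4: o_4 = (1.4159, -7.5476, -0.1716)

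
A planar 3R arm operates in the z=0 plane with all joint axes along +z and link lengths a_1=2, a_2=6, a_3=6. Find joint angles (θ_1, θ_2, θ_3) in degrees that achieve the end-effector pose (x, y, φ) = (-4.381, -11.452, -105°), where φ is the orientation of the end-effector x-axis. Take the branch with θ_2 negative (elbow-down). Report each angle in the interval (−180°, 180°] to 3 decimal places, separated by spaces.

wrist centre = target − a_3·(cos φ, sin φ) = (-2.8281, -5.6564)
cos θ_2 = (39.9934−2²−6²)/(2·2·6) = -0.0003; θ_2 = -90.0157° (elbow-down)
β = atan2(-5.6564,-2.8281) = -116.5639°; ψ = atan2(-6.0000,1.9984) = -71.5791°
θ_1 = β − ψ = -44.9848°
θ_3 = φ − θ_1 − θ_2 = 30.0005° (wrapped to (-180°,180°])

-44.985 -90.016 30.000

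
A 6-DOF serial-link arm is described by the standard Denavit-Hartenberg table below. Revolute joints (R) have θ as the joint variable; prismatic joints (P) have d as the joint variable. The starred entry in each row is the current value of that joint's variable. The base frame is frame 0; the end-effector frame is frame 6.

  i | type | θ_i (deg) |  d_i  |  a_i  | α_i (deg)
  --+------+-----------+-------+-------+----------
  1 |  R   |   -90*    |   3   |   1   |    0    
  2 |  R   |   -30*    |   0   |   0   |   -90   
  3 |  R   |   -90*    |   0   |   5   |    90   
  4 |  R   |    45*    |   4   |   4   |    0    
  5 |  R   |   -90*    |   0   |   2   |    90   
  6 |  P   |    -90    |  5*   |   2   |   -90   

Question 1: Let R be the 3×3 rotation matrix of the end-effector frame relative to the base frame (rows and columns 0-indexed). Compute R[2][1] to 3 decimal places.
0.707

End-effector y-axis (col 1 of R) = (0.6124,-0.3536,0.7071)
R[2][1] = 0.7071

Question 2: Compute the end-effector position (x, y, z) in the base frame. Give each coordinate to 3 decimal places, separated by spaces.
-0.837 1.793 8.707

after link 1: o_1 = (0.0000, -1.0000, 3.0000)
after link 2: o_2 = (0.0000, -1.0000, 3.0000)
after link 3: o_3 = (-0.0000, -1.0000, 8.0000)
after link 4: o_4 = (4.4495, 1.0499, 10.8284)
after link 5: o_5 = (3.2247, 1.7570, 12.2426)
after link 6: o_6 = (-0.8371, 1.7927, 8.7071)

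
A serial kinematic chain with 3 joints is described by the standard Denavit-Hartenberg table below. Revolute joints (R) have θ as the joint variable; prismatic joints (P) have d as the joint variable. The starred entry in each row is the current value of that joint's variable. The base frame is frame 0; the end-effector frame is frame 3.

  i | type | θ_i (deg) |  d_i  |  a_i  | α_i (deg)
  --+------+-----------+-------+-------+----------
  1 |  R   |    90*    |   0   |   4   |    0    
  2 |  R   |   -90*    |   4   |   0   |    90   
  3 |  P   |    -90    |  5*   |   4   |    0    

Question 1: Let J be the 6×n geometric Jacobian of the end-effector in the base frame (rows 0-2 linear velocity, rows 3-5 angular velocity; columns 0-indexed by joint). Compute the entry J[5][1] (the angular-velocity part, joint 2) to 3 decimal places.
axis z_1 = (0.0000,0.0000,1.0000); lever o_n−o_1 = (0.0000,-5.0000,0.0000)
cross product → J_v[:, 1] = (5.0000,0.0000,-0.0000)
J_ω[:, 1] = z_1
entry J[5][1] = 1.0000

1.000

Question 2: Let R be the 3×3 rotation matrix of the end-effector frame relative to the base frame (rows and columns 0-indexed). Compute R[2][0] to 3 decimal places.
-1.000

End-effector x-axis (col 0 of R) = (0.0000,-0.0000,-1.0000)
R[2][0] = -1.0000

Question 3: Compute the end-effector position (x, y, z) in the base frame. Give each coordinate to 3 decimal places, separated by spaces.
0.000 -1.000 0.000

after link 1: o_1 = (0.0000, 4.0000, 0.0000)
after link 2: o_2 = (0.0000, 4.0000, 4.0000)
after link 3: o_3 = (0.0000, -1.0000, 0.0000)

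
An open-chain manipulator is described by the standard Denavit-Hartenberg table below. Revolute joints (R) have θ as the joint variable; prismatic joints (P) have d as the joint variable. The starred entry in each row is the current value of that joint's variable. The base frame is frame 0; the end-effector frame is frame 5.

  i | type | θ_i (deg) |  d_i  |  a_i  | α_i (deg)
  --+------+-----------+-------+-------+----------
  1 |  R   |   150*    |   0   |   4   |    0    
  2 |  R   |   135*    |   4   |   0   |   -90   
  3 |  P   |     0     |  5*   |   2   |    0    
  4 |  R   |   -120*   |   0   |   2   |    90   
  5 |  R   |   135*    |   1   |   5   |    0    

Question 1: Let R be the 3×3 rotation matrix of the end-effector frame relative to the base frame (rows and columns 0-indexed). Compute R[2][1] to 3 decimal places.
End-effector y-axis (col 1 of R) = (-0.5915,-0.5245,-0.6124)
R[2][1] = -0.6124

-0.612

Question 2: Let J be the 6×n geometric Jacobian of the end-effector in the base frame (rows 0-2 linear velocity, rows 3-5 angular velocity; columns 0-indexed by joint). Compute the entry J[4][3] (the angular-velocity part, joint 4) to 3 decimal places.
axis z_3 = (0.9659,0.2588,0.0000); lever o_n−o_3 = (3.3896,1.0100,-1.8298)
cross product → J_v[:, 3] = (-0.4736,1.7675,0.0983)
J_ω[:, 3] = z_3
entry J[4][3] = 0.2588

0.259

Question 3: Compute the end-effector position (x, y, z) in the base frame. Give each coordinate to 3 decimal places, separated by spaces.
5.273 2.372 2.170

after link 1: o_1 = (-3.4641, 2.0000, 0.0000)
after link 2: o_2 = (-3.4641, 2.0000, 4.0000)
after link 3: o_3 = (1.8832, 1.3622, 4.0000)
after link 4: o_4 = (1.6243, 2.3282, 5.7321)
after link 5: o_5 = (5.2728, 2.3722, 2.1702)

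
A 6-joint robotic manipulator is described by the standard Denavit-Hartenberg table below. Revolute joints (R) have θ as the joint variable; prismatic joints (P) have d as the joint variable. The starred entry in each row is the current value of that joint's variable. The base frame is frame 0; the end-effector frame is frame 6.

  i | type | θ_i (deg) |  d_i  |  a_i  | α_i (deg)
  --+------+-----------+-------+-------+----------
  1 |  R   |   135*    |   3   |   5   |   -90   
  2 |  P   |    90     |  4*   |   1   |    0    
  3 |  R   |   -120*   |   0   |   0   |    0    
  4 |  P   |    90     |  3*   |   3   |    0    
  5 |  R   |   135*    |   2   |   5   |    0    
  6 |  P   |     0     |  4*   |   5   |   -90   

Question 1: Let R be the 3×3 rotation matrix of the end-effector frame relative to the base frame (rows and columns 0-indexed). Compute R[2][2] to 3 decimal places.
0.966

End-effector z-axis (col 2 of R) = (-0.1830,0.1830,0.9659)
R[2][2] = 0.9659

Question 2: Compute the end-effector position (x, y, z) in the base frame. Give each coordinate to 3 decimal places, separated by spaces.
-6.958 -11.426 1.990

after link 1: o_1 = (-3.5355, 3.5355, 3.0000)
after link 2: o_2 = (-6.3640, 0.7071, 2.0000)
after link 3: o_3 = (-6.3640, 0.7071, 2.0000)
after link 4: o_4 = (-9.5459, -0.3536, -0.5981)
after link 5: o_5 = (-7.5451, -5.1828, 0.6960)
after link 6: o_6 = (-6.9585, -11.4263, 1.9901)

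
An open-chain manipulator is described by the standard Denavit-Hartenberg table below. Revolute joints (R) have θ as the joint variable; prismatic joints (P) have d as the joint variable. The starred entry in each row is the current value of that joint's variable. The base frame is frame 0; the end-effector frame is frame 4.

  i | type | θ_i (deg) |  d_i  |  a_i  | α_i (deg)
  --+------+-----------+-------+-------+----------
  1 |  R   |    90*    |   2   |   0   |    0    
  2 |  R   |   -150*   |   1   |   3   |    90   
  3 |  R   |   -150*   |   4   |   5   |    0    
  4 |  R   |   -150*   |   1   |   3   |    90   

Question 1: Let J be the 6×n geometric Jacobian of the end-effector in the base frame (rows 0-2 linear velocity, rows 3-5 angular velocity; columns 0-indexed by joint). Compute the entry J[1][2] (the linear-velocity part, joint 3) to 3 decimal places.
0.085

axis z_2 = (-0.8660,-0.5000,0.0000); lever o_n−o_2 = (-5.7452,-0.0490,0.0981)
cross product → J_v[:, 2] = (-0.0490,0.0849,-2.8301)
J_ω[:, 2] = z_2
entry J[1][2] = 0.0849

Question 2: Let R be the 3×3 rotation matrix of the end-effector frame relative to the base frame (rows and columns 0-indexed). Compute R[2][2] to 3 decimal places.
-0.500

End-effector z-axis (col 2 of R) = (0.4330,-0.7500,-0.5000)
R[2][2] = -0.5000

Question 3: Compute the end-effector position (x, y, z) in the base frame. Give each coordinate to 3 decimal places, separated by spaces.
-4.245 -2.647 3.098

after link 1: o_1 = (0.0000, 0.0000, 2.0000)
after link 2: o_2 = (1.5000, -2.5981, 3.0000)
after link 3: o_3 = (-4.1292, -0.8481, 0.5000)
after link 4: o_4 = (-4.2452, -2.6471, 3.0981)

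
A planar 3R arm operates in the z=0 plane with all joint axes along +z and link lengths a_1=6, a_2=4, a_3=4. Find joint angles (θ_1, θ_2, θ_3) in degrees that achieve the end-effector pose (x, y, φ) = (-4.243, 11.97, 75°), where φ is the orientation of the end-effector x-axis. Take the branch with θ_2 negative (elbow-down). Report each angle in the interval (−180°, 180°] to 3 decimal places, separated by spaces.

134.999 -29.993 -30.006

wrist centre = target − a_3·(cos φ, sin φ) = (-5.2783, 8.1063)
cos θ_2 = (93.5722−6²−4²)/(2·6·4) = 0.8661; θ_2 = -29.9928° (elbow-down)
β = atan2(8.1063,-5.2783) = 123.0695°; ψ = atan2(-1.9996,9.4644) = -11.9296°
θ_1 = β − ψ = 134.9991°
θ_3 = φ − θ_1 − θ_2 = -30.0063° (wrapped to (-180°,180°])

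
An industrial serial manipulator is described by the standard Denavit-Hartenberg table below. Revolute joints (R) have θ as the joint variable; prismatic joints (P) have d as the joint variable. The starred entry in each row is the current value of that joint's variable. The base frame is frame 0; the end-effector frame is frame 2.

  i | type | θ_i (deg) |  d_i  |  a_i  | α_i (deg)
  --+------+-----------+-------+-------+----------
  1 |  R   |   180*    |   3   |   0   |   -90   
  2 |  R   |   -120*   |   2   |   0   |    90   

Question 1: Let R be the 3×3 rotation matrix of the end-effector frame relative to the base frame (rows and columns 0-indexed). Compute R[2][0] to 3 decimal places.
0.866

End-effector x-axis (col 0 of R) = (0.5000,-0.0000,0.8660)
R[2][0] = 0.8660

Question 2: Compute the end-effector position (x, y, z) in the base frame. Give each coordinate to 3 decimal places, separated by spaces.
-0.000 -2.000 3.000

after link 1: o_1 = (0.0000, 0.0000, 3.0000)
after link 2: o_2 = (-0.0000, -2.0000, 3.0000)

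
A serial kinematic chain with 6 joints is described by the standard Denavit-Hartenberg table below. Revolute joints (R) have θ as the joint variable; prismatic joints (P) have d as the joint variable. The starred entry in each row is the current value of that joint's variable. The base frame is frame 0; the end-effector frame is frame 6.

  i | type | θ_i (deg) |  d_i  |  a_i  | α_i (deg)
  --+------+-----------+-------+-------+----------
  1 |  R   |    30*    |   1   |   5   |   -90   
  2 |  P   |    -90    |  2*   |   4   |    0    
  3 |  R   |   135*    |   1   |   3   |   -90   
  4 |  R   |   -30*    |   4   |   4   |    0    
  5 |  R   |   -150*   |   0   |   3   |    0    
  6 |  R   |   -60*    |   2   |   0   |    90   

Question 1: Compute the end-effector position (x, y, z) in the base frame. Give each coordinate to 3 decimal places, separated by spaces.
0.277 5.934 -1.692

after link 1: o_1 = (4.3301, 2.5000, 1.0000)
after link 2: o_2 = (3.3301, 4.2321, 5.0000)
after link 3: o_3 = (4.6672, 6.1587, 2.8787)
after link 4: o_4 = (3.3391, 7.7013, -2.3992)
after link 5: o_5 = (1.5020, 6.6407, -0.2779)
after link 6: o_6 = (0.2772, 5.9336, -1.6921)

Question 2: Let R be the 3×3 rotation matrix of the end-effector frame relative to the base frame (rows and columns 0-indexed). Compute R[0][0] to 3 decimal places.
0.127

End-effector x-axis (col 0 of R) = (0.1268,-0.9268,0.3536)
R[0][0] = 0.1268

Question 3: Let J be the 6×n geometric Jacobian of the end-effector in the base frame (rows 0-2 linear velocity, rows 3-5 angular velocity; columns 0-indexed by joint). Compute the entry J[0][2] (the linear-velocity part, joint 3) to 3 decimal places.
axis z_2 = (-0.5000,0.8660,0.0000); lever o_n−o_2 = (-3.0529,1.7015,-6.6921)
cross product → J_v[:, 2] = (-5.7956,-3.3461,1.7932)
J_ω[:, 2] = z_2
entry J[0][2] = -5.7956

-5.796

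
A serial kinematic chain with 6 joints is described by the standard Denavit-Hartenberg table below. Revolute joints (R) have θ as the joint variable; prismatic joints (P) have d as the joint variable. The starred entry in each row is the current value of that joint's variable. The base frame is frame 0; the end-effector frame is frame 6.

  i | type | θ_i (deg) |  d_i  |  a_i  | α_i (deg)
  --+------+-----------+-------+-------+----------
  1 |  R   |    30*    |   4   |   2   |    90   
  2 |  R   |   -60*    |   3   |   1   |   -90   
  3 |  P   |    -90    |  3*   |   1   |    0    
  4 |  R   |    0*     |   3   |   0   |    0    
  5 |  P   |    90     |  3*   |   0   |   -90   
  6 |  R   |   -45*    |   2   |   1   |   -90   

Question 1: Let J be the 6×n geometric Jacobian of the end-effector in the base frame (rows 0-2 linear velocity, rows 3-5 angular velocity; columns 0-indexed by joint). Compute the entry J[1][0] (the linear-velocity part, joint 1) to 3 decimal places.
axis z_0 = ẑ; lever o_n−o_0 = (10.7516,3.8980,7.3752)
cross product → J_v[:, 0] = (-3.8980,10.7516,0.0000)
J_ω[:, 0] = z_0
entry J[1][0] = 10.7516

10.752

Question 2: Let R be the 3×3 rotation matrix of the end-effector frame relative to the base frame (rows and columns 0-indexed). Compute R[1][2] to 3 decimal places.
End-effector z-axis (col 2 of R) = (-0.2241,-0.1294,-0.9659)
R[1][2] = -0.1294

-0.129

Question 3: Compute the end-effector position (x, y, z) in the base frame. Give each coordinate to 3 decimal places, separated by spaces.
after link 1: o_1 = (1.7321, 1.0000, 4.0000)
after link 2: o_2 = (3.6651, -1.3481, 3.1340)
after link 3: o_3 = (6.4151, -0.9151, 4.6340)
after link 4: o_4 = (8.6651, 0.3840, 6.1340)
after link 5: o_5 = (10.9151, 1.6830, 7.6340)
after link 6: o_6 = (10.7516, 3.8980, 7.3752)

10.752 3.898 7.375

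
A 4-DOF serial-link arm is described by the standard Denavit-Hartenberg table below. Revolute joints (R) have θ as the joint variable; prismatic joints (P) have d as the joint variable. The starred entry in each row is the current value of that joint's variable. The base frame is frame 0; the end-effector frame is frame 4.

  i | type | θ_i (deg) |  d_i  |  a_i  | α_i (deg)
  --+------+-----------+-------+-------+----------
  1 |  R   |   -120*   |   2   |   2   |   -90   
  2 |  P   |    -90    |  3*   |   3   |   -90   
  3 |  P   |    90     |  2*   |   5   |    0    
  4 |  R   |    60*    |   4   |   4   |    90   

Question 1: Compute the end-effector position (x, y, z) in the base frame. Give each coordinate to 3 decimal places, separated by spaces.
after link 1: o_1 = (-1.0000, -1.7321, 2.0000)
after link 2: o_2 = (1.5981, -3.2321, 5.0000)
after link 3: o_3 = (-3.7321, -2.4641, 5.0000)
after link 4: o_4 = (-7.4641, -4.9282, 1.5359)

-7.464 -4.928 1.536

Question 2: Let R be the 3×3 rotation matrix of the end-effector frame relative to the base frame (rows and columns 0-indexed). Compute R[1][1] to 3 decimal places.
End-effector y-axis (col 1 of R) = (-0.5000,-0.8660,-0.0000)
R[1][1] = -0.8660

-0.866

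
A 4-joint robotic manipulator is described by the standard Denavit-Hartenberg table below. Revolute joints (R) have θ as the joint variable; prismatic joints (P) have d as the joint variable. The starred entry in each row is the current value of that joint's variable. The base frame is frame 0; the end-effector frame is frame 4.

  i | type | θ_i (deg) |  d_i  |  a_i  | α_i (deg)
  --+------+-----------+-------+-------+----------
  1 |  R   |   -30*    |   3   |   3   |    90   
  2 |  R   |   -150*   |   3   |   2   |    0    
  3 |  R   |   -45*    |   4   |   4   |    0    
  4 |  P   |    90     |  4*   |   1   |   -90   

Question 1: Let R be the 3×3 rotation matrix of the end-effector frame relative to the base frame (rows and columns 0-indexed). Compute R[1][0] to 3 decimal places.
0.129

End-effector x-axis (col 0 of R) = (-0.2241,0.1294,-0.9659)
R[1][0] = 0.1294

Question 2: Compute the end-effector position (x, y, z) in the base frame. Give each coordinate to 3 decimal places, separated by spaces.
after link 1: o_1 = (2.5981, -1.5000, 3.0000)
after link 2: o_2 = (-0.4019, -3.2321, 2.0000)
after link 3: o_3 = (-5.7480, -4.7643, 3.0353)
after link 4: o_4 = (-7.9721, -8.0990, 2.0694)

-7.972 -8.099 2.069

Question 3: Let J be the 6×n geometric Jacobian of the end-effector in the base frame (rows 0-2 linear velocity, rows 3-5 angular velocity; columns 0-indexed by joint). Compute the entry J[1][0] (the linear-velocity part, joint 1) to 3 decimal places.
-7.972

axis z_0 = ẑ; lever o_n−o_0 = (-7.9721,-8.0990,2.0694)
cross product → J_v[:, 0] = (8.0990,-7.9721,0.0000)
J_ω[:, 0] = z_0
entry J[1][0] = -7.9721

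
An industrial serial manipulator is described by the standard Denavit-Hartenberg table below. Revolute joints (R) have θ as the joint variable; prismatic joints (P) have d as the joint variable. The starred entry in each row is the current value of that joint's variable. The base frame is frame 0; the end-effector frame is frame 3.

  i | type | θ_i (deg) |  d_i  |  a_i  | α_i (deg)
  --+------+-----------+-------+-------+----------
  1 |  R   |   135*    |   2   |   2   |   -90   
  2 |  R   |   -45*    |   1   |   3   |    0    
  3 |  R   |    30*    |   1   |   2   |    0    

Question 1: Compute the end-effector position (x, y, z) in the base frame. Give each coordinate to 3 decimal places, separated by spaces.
-5.694 2.866 4.639

after link 1: o_1 = (-1.4142, 1.4142, 2.0000)
after link 2: o_2 = (-3.6213, 2.2071, 4.1213)
after link 3: o_3 = (-5.6945, 2.8660, 4.6390)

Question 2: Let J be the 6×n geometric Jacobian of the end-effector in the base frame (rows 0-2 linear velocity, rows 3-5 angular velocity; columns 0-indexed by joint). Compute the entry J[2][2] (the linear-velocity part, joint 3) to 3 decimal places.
-1.932

axis z_2 = (-0.7071,-0.7071,0.0000); lever o_n−o_2 = (-2.0731,0.6589,0.5176)
cross product → J_v[:, 2] = (-0.3660,0.3660,-1.9319)
J_ω[:, 2] = z_2
entry J[2][2] = -1.9319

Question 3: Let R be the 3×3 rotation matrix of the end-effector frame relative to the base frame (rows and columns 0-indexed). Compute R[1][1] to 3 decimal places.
End-effector y-axis (col 1 of R) = (-0.1830,0.1830,-0.9659)
R[1][1] = 0.1830

0.183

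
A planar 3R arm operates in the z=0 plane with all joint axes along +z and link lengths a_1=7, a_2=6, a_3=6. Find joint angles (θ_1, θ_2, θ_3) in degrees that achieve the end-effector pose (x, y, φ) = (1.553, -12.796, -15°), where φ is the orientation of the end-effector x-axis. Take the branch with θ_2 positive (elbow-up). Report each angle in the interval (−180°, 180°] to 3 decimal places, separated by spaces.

-131.345 44.991 71.354

wrist centre = target − a_3·(cos φ, sin φ) = (-4.2426, -11.2431)
cos θ_2 = (144.4062−7²−6²)/(2·7·6) = 0.7072; θ_2 = 44.9910° (elbow-up)
β = atan2(-11.2431,-4.2426) = -110.6739°; ψ = atan2(4.2420,11.2433) = 20.6710°
θ_1 = β − ψ = -131.3448°
θ_3 = φ − θ_1 − θ_2 = 71.3538° (wrapped to (-180°,180°])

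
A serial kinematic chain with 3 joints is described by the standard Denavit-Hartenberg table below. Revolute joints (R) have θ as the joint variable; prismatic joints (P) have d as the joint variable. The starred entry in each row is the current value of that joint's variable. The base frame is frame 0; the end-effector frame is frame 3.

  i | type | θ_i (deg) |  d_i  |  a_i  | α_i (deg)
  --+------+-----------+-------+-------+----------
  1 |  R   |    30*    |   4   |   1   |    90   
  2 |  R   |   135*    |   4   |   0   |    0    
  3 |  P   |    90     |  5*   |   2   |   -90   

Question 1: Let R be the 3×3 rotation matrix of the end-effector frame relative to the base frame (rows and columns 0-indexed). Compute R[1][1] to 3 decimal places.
End-effector y-axis (col 1 of R) = (-0.5000,0.8660,-0.0000)
R[1][1] = 0.8660

0.866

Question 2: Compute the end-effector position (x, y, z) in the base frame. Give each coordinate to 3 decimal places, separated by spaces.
4.141 -8.001 2.586

after link 1: o_1 = (0.8660, 0.5000, 4.0000)
after link 2: o_2 = (2.8660, -2.9641, 4.0000)
after link 3: o_3 = (4.1413, -8.0013, 2.5858)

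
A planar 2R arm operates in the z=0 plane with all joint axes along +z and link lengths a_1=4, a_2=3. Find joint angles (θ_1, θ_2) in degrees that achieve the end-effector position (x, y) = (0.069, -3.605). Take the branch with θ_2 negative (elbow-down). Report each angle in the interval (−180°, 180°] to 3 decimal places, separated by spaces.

cos θ_2 = (13.0008−4²−3²)/(2·4·3) = -0.5000; θ_2 = -119.9978° (elbow-down)
β = atan2(-3.6050,0.0690) = -88.9035°; ψ = atan2(-2.5981,2.5001) = -46.1016°
θ_1 = β − ψ = -42.8019°

-42.802 -119.998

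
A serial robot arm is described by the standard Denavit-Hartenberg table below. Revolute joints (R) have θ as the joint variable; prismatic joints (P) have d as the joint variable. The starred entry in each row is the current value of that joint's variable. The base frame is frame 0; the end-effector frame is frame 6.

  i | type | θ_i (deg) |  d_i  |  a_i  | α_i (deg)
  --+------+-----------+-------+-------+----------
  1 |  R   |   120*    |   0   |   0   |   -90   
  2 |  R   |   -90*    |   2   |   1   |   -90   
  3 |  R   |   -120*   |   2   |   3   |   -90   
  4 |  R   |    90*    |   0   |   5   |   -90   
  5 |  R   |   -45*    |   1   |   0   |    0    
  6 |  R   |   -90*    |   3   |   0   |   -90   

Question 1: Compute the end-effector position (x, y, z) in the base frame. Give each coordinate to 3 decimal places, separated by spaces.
0.518 -3.165 1.500

after link 1: o_1 = (0.0000, 0.0000, 0.0000)
after link 2: o_2 = (-1.7321, -1.0000, 1.0000)
after link 3: o_3 = (-4.9821, -0.5670, -0.5000)
after link 4: o_4 = (-2.4821, -4.8971, -0.5000)
after link 5: o_5 = (-1.7321, -4.4641, 0.0000)
after link 6: o_6 = (0.5179, -3.1651, 1.5000)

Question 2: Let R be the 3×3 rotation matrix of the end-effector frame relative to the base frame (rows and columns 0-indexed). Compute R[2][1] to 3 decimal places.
End-effector y-axis (col 1 of R) = (-0.7500,-0.4330,-0.5000)
R[2][1] = -0.5000

-0.500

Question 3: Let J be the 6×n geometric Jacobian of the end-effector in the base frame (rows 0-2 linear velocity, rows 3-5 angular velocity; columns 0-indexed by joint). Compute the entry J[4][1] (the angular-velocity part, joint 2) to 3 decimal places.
-0.500

axis z_1 = (-0.8660,-0.5000,0.0000); lever o_n−o_1 = (0.5179,-3.1651,1.5000)
cross product → J_v[:, 1] = (-0.7500,1.2990,3.0000)
J_ω[:, 1] = z_1
entry J[4][1] = -0.5000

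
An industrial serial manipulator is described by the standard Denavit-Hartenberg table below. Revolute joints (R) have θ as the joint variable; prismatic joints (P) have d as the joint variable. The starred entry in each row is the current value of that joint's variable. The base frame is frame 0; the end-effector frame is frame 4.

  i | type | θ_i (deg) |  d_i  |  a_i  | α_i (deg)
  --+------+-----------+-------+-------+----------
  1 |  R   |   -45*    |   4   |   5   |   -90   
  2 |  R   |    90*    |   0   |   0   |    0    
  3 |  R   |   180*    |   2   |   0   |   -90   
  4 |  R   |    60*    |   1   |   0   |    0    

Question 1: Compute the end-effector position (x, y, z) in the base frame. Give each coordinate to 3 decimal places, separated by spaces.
5.657 -2.828 4.000

after link 1: o_1 = (3.5355, -3.5355, 4.0000)
after link 2: o_2 = (3.5355, -3.5355, 4.0000)
after link 3: o_3 = (4.9497, -2.1213, 4.0000)
after link 4: o_4 = (5.6569, -2.8284, 4.0000)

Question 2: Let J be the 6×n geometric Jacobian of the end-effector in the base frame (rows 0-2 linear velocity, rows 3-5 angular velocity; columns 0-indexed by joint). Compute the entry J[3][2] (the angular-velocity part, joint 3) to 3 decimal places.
axis z_2 = (0.7071,0.7071,0.0000); lever o_n−o_2 = (2.1213,0.7071,0.0000)
cross product → J_v[:, 2] = (-0.0000,0.0000,-1.0000)
J_ω[:, 2] = z_2
entry J[3][2] = 0.7071

0.707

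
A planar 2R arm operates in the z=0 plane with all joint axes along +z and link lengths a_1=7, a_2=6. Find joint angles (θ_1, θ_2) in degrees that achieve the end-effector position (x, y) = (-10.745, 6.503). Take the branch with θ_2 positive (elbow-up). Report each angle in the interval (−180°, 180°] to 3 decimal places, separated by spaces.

cos θ_2 = (157.7440−7²−6²)/(2·7·6) = 0.8660; θ_2 = 30.0029° (elbow-up)
β = atan2(6.5030,-10.7450) = 148.8172°; ψ = atan2(3.0003,12.1960) = 13.8205°
θ_1 = β − ψ = 134.9967°

134.997 30.003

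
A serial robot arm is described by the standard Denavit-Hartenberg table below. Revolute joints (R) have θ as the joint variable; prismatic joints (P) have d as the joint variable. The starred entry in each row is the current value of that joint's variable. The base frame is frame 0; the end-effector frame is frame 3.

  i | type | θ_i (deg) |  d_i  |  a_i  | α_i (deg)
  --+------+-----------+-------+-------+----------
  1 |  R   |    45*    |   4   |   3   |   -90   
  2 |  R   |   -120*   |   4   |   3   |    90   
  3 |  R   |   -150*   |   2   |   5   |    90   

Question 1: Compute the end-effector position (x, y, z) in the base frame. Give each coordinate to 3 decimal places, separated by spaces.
after link 1: o_1 = (2.1213, 2.1213, 4.0000)
after link 2: o_2 = (-1.7678, 3.8891, 6.5981)
after link 3: o_3 = (0.3062, 2.4275, 1.8481)

0.306 2.428 1.848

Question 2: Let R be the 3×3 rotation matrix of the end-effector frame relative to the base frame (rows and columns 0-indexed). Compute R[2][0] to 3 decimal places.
-0.750

End-effector x-axis (col 0 of R) = (0.6597,-0.0474,-0.7500)
R[2][0] = -0.7500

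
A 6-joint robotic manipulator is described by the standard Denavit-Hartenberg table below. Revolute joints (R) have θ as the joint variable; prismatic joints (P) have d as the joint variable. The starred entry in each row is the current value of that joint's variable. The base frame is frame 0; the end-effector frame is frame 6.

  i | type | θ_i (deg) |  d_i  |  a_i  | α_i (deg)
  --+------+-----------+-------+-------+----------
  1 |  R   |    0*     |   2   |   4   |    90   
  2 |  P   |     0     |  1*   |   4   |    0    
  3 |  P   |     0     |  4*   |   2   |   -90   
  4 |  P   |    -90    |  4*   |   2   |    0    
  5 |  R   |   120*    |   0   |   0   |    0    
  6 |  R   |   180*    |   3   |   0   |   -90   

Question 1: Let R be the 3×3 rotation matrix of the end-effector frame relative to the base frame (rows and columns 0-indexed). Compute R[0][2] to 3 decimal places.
End-effector z-axis (col 2 of R) = (0.5000,-0.8660,0.0000)
R[0][2] = 0.5000

0.500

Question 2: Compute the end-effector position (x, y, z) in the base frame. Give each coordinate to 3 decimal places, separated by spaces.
10.000 -7.000 9.000

after link 1: o_1 = (4.0000, 0.0000, 2.0000)
after link 2: o_2 = (8.0000, -1.0000, 2.0000)
after link 3: o_3 = (10.0000, -5.0000, 2.0000)
after link 4: o_4 = (10.0000, -7.0000, 6.0000)
after link 5: o_5 = (10.0000, -7.0000, 6.0000)
after link 6: o_6 = (10.0000, -7.0000, 9.0000)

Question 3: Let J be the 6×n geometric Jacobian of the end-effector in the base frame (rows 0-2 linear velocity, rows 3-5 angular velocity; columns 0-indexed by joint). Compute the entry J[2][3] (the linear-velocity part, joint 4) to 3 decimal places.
prismatic axis z_3 = (0.0000,0.0000,1.0000)
J_v[:, 3] = z_3; J_ω[:, 3] = (0,0,0)
entry J[2][3] = 1.0000

1.000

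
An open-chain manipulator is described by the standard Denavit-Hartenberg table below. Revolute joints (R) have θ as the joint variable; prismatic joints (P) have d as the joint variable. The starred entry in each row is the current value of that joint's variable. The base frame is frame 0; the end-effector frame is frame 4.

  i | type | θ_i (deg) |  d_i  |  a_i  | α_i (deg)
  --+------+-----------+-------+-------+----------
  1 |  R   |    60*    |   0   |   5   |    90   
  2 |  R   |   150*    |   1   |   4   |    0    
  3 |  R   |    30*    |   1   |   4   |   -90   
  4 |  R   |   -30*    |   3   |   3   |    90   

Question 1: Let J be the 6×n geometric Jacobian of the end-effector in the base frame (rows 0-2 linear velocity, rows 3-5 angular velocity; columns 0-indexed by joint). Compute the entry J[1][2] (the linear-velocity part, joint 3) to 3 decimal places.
2.598

axis z_2 = (0.8660,-0.5000,0.0000); lever o_n−o_2 = (-1.1340,-6.9641,-3.0000)
cross product → J_v[:, 2] = (1.5000,2.5981,-6.5981)
J_ω[:, 2] = z_2
entry J[1][2] = 2.5981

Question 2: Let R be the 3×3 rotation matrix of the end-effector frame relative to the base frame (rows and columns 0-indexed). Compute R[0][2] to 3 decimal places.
1.000

End-effector z-axis (col 2 of R) = (1.0000,-0.0000,0.0000)
R[0][2] = 1.0000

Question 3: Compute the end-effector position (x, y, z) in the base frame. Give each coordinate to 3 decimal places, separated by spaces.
after link 1: o_1 = (2.5000, 4.3301, 0.0000)
after link 2: o_2 = (1.6340, 0.8301, 2.0000)
after link 3: o_3 = (0.5000, -3.1340, 2.0000)
after link 4: o_4 = (0.5000, -6.1340, -1.0000)

0.500 -6.134 -1.000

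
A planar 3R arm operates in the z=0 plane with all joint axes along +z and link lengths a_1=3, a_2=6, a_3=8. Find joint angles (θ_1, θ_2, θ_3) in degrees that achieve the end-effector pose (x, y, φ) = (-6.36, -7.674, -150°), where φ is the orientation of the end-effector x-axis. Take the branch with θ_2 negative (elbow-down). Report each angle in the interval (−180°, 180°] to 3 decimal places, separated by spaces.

wrist centre = target − a_3·(cos φ, sin φ) = (0.5682, -3.6740)
cos θ_2 = (13.8211−3²−6²)/(2·3·6) = -0.8661; θ_2 = -150.0062° (elbow-down)
β = atan2(-3.6740,0.5682) = -81.2086°; ψ = atan2(-2.9994,-2.1965) = -126.2152°
θ_1 = β − ψ = 45.0067°
θ_3 = φ − θ_1 − θ_2 = -45.0004° (wrapped to (-180°,180°])

45.007 -150.006 -45.000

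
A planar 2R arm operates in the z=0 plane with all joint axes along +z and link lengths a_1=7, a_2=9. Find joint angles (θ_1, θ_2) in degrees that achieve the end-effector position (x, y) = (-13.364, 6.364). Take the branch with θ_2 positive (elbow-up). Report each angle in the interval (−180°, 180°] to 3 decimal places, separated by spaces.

129.073 44.999

cos θ_2 = (219.0970−7²−9²)/(2·7·9) = 0.7071; θ_2 = 44.9990° (elbow-up)
β = atan2(6.3640,-13.3640) = 154.5360°; ψ = atan2(6.3639,13.3641) = 25.4634°
θ_1 = β − ψ = 129.0726°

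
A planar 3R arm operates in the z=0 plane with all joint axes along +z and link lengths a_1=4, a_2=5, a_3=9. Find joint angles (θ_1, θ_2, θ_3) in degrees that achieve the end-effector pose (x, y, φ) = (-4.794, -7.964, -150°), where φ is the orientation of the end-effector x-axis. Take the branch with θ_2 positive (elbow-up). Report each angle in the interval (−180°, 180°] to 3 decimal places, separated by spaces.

wrist centre = target − a_3·(cos φ, sin φ) = (3.0002, -3.4640)
cos θ_2 = (21.0007−4²−5²)/(2·4·5) = -0.5000; θ_2 = 119.9989° (elbow-up)
β = atan2(-3.4640,3.0002) = -49.1036°; ψ = atan2(4.3302,1.5001) = 70.8926°
θ_1 = β − ψ = -119.9962°
θ_3 = φ − θ_1 − θ_2 = -150.0027° (wrapped to (-180°,180°])

-119.996 119.999 -150.003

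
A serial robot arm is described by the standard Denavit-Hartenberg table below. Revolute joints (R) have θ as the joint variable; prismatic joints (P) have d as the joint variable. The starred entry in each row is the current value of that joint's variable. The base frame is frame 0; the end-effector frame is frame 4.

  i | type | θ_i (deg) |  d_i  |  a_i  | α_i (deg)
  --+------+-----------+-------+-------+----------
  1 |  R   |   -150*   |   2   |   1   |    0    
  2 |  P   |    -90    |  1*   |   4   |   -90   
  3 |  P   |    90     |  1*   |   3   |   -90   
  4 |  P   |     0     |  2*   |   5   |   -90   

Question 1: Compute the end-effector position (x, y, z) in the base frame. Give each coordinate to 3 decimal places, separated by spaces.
after link 1: o_1 = (-0.8660, -0.5000, 2.0000)
after link 2: o_2 = (-2.8660, 2.9641, 3.0000)
after link 3: o_3 = (-3.7321, 2.4641, 0.0000)
after link 4: o_4 = (-2.7321, 0.7321, -5.0000)

-2.732 0.732 -5.000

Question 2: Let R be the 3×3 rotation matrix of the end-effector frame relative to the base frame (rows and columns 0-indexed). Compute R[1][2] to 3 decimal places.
End-effector z-axis (col 2 of R) = (0.8660,0.5000,-0.0000)
R[1][2] = 0.5000

0.500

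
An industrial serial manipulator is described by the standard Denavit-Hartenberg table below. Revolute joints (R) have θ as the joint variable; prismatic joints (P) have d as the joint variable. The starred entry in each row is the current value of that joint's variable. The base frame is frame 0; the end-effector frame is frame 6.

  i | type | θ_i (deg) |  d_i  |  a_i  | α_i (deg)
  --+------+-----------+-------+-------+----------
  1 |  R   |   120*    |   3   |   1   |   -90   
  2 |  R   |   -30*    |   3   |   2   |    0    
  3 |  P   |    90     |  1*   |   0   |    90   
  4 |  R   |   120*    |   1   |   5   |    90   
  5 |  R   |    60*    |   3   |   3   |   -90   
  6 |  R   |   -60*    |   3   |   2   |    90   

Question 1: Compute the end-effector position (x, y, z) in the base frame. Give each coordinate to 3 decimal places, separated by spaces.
-13.237 2.571 5.339

after link 1: o_1 = (-0.5000, 0.8660, 3.0000)
after link 2: o_2 = (-3.9641, 0.8660, 4.0000)
after link 3: o_3 = (-4.8301, 0.3660, 4.0000)
after link 4: o_4 = (-8.3881, -2.1316, 6.6651)
after link 5: o_5 = (-12.3992, -0.7823, 6.3636)
after link 6: o_6 = (-13.2374, 2.5715, 5.3391)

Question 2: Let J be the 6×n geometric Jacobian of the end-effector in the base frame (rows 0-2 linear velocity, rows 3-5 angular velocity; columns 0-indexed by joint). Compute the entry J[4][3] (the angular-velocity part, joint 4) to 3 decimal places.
axis z_3 = (-0.4330,0.7500,0.5000); lever o_n−o_3 = (-8.4073,2.2054,1.3391)
cross product → J_v[:, 3] = (-0.0984,-3.6238,5.3505)
J_ω[:, 3] = z_3
entry J[4][3] = 0.7500

0.750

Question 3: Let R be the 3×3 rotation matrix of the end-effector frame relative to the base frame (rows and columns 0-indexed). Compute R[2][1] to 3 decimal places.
-0.125

End-effector y-axis (col 1 of R) = (0.3248,0.9375,-0.1250)
R[2][1] = -0.1250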